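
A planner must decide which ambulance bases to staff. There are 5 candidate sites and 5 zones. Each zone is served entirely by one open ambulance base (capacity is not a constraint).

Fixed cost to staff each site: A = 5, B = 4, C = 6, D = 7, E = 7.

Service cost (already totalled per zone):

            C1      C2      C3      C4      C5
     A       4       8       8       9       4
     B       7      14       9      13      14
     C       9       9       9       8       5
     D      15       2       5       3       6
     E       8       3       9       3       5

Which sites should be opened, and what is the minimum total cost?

Open A and D; minimum total cost 30.

For any fixed open set, each zone goes to its cheapest open site; total = fixed + service.
{A, D}: C1→A 4, C2→D 2, C3→D 5, C4→D 3, C5→A 4. Service 18; fixed 12; total 30.
{A, B, D}: service 18 + fixed 16 = 34
{A, E}: C1→A 4, C2→E 3, C3→A 8, C4→E 3, C5→A 4. Service 22; fixed 12; total 34.
{A, B, C, D, E}: service 18 + fixed 29 = 47
No other subset beats 30.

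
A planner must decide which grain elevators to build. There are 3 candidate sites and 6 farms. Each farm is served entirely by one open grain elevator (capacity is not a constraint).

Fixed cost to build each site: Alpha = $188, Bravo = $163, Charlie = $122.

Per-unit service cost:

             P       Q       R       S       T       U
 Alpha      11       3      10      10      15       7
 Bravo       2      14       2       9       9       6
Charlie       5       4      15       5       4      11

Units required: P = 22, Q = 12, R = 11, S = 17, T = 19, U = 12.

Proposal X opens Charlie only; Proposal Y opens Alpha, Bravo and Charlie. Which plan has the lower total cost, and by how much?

Proposal X: {Charlie}: P→Charlie 5·22=110, Q→Charlie 4·12=48, R→Charlie 15·11=165, S→Charlie 5·17=85, T→Charlie 4·19=76, U→Charlie 11·12=132. Service 616; fixed 122; total 738.
Proposal Y: {Alpha, Bravo, Charlie}: P→Bravo 2·22=44, Q→Alpha 3·12=36, R→Bravo 2·11=22, S→Charlie 5·17=85, T→Charlie 4·19=76, U→Bravo 6·12=72. Service 335; fixed 473; total 808.
Difference: |738 − 808| = 70.

Proposal X is cheaper by 70.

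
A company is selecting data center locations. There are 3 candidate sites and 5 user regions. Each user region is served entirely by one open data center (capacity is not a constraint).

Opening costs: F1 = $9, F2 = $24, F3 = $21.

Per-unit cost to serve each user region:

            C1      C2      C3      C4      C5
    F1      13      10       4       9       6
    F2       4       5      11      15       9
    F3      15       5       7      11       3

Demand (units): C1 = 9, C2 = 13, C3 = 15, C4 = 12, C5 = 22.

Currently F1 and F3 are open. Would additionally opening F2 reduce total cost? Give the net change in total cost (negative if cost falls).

Current service cost with {F1, F3}: 416.
Adding F2: each user region re-picks its cheapest; new service cost 335, saving 81.
Extra fixed cost: 24. Net change = 24 − 81 = -57.
(Totals: 446 → 389.)

Yes — net change −57 (cost falls by 57).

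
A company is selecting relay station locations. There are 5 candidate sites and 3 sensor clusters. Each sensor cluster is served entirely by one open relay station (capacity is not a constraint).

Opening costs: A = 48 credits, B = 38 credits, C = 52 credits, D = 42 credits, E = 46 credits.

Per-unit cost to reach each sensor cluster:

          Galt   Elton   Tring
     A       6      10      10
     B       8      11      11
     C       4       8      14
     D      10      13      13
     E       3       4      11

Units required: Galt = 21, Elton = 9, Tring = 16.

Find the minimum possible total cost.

Minimum total cost: 321

For any fixed open set, each sensor cluster goes to its cheapest open site; total = fixed + service.
{E}: Galt→E 3·21=63, Elton→E 4·9=36, Tring→E 11·16=176. Service 275; fixed 46; total 321.
{A, E}: Galt→E 3·21=63, Elton→E 4·9=36, Tring→A 10·16=160. Service 259; fixed 94; total 353.
{B, E}: Galt→E 3·21=63, Elton→E 4·9=36, Tring→B 11·16=176. Service 275; fixed 84; total 359.
{A, B, C, D, E}: Galt→E 3·21=63, Elton→E 4·9=36, Tring→A 10·16=160. Service 259; fixed 226; total 485.
No other subset beats 321.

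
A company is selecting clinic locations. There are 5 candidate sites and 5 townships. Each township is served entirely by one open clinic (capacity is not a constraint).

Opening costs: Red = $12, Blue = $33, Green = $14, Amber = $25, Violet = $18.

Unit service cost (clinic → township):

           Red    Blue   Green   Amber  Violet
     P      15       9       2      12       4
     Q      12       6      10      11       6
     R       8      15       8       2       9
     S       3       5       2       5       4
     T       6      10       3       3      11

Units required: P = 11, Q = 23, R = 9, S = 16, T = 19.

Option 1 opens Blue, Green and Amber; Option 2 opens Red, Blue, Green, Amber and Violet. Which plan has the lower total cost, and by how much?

Option 1: {Blue, Green, Amber}: P→Green 2·11=22, Q→Blue 6·23=138, R→Amber 2·9=18, S→Green 2·16=32, T→Green 3·19=57. Service 267; fixed 72; total 339.
Option 2: {Red, Blue, Green, Amber, Violet}: P→Green 2·11=22, Q→Blue 6·23=138, R→Amber 2·9=18, S→Green 2·16=32, T→Green 3·19=57. Service 267; fixed 102; total 369.
Difference: |339 − 369| = 30.

Option 1 is cheaper by 30.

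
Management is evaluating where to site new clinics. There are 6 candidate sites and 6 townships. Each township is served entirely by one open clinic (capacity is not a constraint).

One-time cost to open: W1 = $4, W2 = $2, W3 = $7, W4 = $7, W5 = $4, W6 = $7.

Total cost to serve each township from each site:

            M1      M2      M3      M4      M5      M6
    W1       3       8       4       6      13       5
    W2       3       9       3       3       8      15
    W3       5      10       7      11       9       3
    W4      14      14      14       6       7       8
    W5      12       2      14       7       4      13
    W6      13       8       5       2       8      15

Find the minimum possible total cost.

Minimum total cost: 30

For any fixed open set, each township goes to its cheapest open site; total = fixed + service.
{W1, W2, W5}: M1→W1 3, M2→W5 2, M3→W2 3, M4→W2 3, M5→W5 4, M6→W1 5. Service 20; fixed 10; total 30.
{W2, W3, W5}: service 18 + fixed 13 = 31
{W1, W5}: M1→W1 3, M2→W5 2, M3→W1 4, M4→W1 6, M5→W5 4, M6→W1 5. Service 24; fixed 8; total 32.
{W1, W2, W3, W4, W5, W6}: service 17 + fixed 31 = 48
No other subset beats 30.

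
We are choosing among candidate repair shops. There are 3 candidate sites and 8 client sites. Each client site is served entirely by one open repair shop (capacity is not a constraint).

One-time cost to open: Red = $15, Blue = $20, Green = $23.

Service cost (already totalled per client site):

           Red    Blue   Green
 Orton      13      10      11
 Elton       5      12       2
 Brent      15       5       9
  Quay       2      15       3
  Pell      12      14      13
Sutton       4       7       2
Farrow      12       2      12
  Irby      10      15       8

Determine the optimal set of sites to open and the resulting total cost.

For any fixed open set, each client site goes to its cheapest open site; total = fixed + service.
{Green}: Orton→Green 11, Elton→Green 2, Brent→Green 9, Quay→Green 3, Pell→Green 13, Sutton→Green 2, Farrow→Green 12, Irby→Green 8. Service 60; fixed 23; total 83.
{Red, Blue}: service 50 + fixed 35 = 85
{Red}: Orton→Red 13, Elton→Red 5, Brent→Red 15, Quay→Red 2, Pell→Red 12, Sutton→Red 4, Farrow→Red 12, Irby→Red 10. Service 73; fixed 15; total 88.
{Red, Blue, Green}: Orton→Blue 10, Elton→Green 2, Brent→Blue 5, Quay→Red 2, Pell→Red 12, Sutton→Green 2, Farrow→Blue 2, Irby→Green 8. Service 43; fixed 58; total 101.
No other subset beats 83.

Open Green only; minimum total cost 83.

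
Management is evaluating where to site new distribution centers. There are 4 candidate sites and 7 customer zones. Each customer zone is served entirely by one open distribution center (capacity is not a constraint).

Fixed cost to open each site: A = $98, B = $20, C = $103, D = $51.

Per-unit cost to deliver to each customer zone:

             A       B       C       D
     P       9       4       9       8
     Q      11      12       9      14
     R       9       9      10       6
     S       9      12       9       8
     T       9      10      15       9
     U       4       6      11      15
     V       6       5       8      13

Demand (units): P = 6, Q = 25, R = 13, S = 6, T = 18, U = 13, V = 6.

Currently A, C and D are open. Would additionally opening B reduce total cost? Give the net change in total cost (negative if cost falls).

Current service cost with {A, C, D}: 649.
Adding B: each customer zone re-picks its cheapest; new service cost 619, saving 30.
Extra fixed cost: 20. Net change = 20 − 30 = -10.
(Totals: 901 → 891.)

Yes — net change −10 (cost falls by 10).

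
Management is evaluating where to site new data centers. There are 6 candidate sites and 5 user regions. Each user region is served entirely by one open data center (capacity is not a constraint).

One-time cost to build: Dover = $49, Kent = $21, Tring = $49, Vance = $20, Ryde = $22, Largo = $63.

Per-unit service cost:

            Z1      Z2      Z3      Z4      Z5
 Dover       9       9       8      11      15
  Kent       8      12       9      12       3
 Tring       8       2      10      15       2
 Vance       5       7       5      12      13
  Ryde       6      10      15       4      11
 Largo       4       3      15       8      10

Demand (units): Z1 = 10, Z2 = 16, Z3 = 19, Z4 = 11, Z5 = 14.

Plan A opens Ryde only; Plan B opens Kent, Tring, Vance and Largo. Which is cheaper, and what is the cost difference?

Plan A: {Ryde}: Z1→Ryde 6·10=60, Z2→Ryde 10·16=160, Z3→Ryde 15·19=285, Z4→Ryde 4·11=44, Z5→Ryde 11·14=154. Service 703; fixed 22; total 725.
Plan B: {Kent, Tring, Vance, Largo}: Z1→Largo 4·10=40, Z2→Tring 2·16=32, Z3→Vance 5·19=95, Z4→Largo 8·11=88, Z5→Tring 2·14=28. Service 283; fixed 153; total 436.
Difference: |725 − 436| = 289.

Plan B is cheaper by 289.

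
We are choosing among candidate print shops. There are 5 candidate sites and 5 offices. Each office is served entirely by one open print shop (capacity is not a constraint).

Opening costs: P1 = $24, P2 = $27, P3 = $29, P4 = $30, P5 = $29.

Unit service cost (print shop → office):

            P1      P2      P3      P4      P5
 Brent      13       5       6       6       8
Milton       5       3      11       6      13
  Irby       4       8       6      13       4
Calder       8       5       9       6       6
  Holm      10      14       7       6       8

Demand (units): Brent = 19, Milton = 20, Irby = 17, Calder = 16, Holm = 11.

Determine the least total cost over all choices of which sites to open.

Minimum total cost: 447

For any fixed open set, each office goes to its cheapest open site; total = fixed + service.
{P2, P5}: Brent→P2 5·19=95, Milton→P2 3·20=60, Irby→P5 4·17=68, Calder→P2 5·16=80, Holm→P5 8·11=88. Service 391; fixed 56; total 447.
{P1, P2, P4}: service 369 + fixed 81 = 450
{P2, P4, P5}: service 369 + fixed 86 = 455
{P1, P2, P3, P4, P5}: Brent→P2 5·19=95, Milton→P2 3·20=60, Irby→P1 4·17=68, Calder→P2 5·16=80, Holm→P4 6·11=66. Service 369; fixed 139; total 508.
No other subset beats 447.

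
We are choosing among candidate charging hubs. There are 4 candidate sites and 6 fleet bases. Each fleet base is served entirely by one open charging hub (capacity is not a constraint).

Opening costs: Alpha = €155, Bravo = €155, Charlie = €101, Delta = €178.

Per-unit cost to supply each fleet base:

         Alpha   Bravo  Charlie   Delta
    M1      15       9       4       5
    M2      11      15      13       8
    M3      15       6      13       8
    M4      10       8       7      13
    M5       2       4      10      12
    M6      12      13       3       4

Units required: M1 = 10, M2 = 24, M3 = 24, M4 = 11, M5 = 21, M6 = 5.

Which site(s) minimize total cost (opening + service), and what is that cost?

Open Bravo and Delta; minimum total cost 911.

For any fixed open set, each fleet base goes to its cheapest open site; total = fixed + service.
{Bravo, Delta}: M1→Delta 5·10=50, M2→Delta 8·24=192, M3→Bravo 6·24=144, M4→Bravo 8·11=88, M5→Bravo 4·21=84, M6→Delta 4·5=20. Service 578; fixed 333; total 911.
{Bravo, Charlie}: service 672 + fixed 256 = 928
{Alpha, Delta}: M1→Delta 5·10=50, M2→Delta 8·24=192, M3→Delta 8·24=192, M4→Alpha 10·11=110, M5→Alpha 2·21=42, M6→Delta 4·5=20. Service 606; fixed 333; total 939.
{Alpha, Bravo, Charlie, Delta}: service 510 + fixed 589 = 1099
No other subset beats 911.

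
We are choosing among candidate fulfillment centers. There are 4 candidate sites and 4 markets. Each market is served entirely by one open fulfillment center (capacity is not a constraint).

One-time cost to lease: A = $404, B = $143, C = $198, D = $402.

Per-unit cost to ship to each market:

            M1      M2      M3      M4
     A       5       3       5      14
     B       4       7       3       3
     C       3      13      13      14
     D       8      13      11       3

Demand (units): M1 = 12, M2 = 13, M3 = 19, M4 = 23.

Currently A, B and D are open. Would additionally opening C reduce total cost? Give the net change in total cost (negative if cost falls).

Current service cost with {A, B, D}: 213.
Adding C: each market re-picks its cheapest; new service cost 201, saving 12.
Extra fixed cost: 198. Net change = 198 − 12 = 186.
(Totals: 1162 → 1348.)

No — net change +186 (cost rises by 186).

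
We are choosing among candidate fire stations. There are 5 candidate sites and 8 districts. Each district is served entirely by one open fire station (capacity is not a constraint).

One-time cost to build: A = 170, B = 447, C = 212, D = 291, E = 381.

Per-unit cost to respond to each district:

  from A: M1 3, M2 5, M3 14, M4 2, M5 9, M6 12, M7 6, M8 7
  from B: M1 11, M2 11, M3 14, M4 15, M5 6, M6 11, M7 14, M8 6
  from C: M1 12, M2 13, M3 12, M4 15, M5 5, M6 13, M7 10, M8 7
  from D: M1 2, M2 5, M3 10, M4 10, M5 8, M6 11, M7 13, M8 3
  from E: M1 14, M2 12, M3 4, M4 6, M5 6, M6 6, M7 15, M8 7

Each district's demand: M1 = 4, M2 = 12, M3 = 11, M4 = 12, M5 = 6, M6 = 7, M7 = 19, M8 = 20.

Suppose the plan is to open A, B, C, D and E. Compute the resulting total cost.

Each district is assigned to its cheapest site among the open ones.
{A, B, C, D, E}: M1→D 2·4=8, M2→A 5·12=60, M3→E 4·11=44, M4→A 2·12=24, M5→C 5·6=30, M6→E 6·7=42, M7→A 6·19=114, M8→D 3·20=60. Service 382; fixed 1501; total 1883.

Total cost: 1883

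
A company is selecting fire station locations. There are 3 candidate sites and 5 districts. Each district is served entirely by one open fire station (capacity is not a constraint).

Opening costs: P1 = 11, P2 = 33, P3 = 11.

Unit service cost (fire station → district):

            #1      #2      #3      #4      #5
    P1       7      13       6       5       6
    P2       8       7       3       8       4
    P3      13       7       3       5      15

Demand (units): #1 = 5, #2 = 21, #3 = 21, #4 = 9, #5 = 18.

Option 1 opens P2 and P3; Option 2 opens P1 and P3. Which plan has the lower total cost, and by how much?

Option 1 is cheaper by 9.

Option 1: {P2, P3}: #1→P2 8·5=40, #2→P2 7·21=147, #3→P2 3·21=63, #4→P3 5·9=45, #5→P2 4·18=72. Service 367; fixed 44; total 411.
Option 2: {P1, P3}: #1→P1 7·5=35, #2→P3 7·21=147, #3→P3 3·21=63, #4→P1 5·9=45, #5→P1 6·18=108. Service 398; fixed 22; total 420.
Difference: |411 − 420| = 9.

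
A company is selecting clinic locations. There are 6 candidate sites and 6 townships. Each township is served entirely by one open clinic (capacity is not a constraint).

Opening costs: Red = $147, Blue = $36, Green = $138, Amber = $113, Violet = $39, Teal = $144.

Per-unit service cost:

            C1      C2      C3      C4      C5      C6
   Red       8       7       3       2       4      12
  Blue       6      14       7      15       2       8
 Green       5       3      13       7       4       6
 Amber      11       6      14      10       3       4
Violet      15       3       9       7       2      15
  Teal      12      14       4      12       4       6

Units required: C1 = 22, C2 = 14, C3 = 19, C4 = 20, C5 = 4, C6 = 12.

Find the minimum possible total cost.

For any fixed open set, each township goes to its cheapest open site; total = fixed + service.
{Red, Blue, Violet}: C1→Blue 6·22=132, C2→Violet 3·14=42, C3→Red 3·19=57, C4→Red 2·20=40, C5→Blue 2·4=8, C6→Blue 8·12=96. Service 375; fixed 222; total 597.
{Red, Blue}: C1→Blue 6·22=132, C2→Red 7·14=98, C3→Red 3·19=57, C4→Red 2·20=40, C5→Blue 2·4=8, C6→Blue 8·12=96. Service 431; fixed 183; total 614.
{Red, Green}: C1→Green 5·22=110, C2→Green 3·14=42, C3→Red 3·19=57, C4→Red 2·20=40, C5→Red 4·4=16, C6→Green 6·12=72. Service 337; fixed 285; total 622.
{Red, Blue, Green, Amber, Violet, Teal}: service 305 + fixed 617 = 922
No other subset beats 597.

Minimum total cost: 597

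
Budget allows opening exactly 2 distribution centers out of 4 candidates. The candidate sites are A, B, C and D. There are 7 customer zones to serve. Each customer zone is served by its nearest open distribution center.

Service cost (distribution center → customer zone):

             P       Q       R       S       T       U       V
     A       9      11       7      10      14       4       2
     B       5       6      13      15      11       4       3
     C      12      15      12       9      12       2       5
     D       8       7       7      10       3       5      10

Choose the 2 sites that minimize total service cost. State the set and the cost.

With exactly 2 open, each customer zone uses its cheapest among the chosen.
{B, D}: P→B 5, Q→B 6, R→D 7, S→D 10, T→D 3, U→B 4, V→B 3. Service cost 38.
{A, D}: service cost 41
{C, D}: service cost 41
Among all 6 size-2 choices, {B, D} is lowest.

Choose B and D; total service cost 38.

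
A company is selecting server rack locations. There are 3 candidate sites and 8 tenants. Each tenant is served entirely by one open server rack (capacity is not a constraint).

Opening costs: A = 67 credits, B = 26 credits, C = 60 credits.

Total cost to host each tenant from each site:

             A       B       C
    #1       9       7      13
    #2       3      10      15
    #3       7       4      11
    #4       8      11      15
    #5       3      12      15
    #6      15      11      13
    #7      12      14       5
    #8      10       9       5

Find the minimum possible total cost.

Minimum total cost: 104

For any fixed open set, each tenant goes to its cheapest open site; total = fixed + service.
{B}: #1→B 7, #2→B 10, #3→B 4, #4→B 11, #5→B 12, #6→B 11, #7→B 14, #8→B 9. Service 78; fixed 26; total 104.
{A}: service 67 + fixed 67 = 134
{A, B}: #1→B 7, #2→A 3, #3→B 4, #4→A 8, #5→A 3, #6→B 11, #7→A 12, #8→B 9. Service 57; fixed 93; total 150.
{A, B, C}: #1→B 7, #2→A 3, #3→B 4, #4→A 8, #5→A 3, #6→B 11, #7→C 5, #8→C 5. Service 46; fixed 153; total 199.
(All 7 nonempty subsets were checked; B only is lowest.)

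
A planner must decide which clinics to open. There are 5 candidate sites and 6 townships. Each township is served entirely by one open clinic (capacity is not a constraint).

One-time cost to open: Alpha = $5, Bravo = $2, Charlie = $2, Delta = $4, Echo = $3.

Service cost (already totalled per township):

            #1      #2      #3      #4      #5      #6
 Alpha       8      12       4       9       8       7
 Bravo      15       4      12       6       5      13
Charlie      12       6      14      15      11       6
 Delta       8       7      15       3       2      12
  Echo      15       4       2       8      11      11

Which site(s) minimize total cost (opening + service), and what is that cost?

For any fixed open set, each township goes to its cheapest open site; total = fixed + service.
{Charlie, Delta, Echo}: #1→Delta 8, #2→Echo 4, #3→Echo 2, #4→Delta 3, #5→Delta 2, #6→Charlie 6. Service 25; fixed 9; total 34.
{Bravo, Charlie, Delta, Echo}: #1→Delta 8, #2→Bravo 4, #3→Echo 2, #4→Delta 3, #5→Delta 2, #6→Charlie 6. Service 25; fixed 11; total 36.
{Delta, Echo}: #1→Delta 8, #2→Echo 4, #3→Echo 2, #4→Delta 3, #5→Delta 2, #6→Echo 11. Service 30; fixed 7; total 37.
{Alpha, Bravo, Charlie, Delta, Echo}: #1→Alpha 8, #2→Bravo 4, #3→Echo 2, #4→Delta 3, #5→Delta 2, #6→Charlie 6. Service 25; fixed 16; total 41.
No other subset beats 34.

Open Charlie, Delta and Echo; minimum total cost 34.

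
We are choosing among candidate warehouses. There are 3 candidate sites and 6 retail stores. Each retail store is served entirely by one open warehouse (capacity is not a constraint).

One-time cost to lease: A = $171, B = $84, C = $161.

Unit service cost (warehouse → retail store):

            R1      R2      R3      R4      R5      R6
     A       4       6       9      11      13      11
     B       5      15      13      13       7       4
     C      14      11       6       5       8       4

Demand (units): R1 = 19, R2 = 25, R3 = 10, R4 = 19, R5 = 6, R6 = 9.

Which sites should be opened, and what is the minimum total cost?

For any fixed open set, each retail store goes to its cheapest open site; total = fixed + service.
{A, C}: R1→A 4·19=76, R2→A 6·25=150, R3→C 6·10=60, R4→C 5·19=95, R5→C 8·6=48, R6→C 4·9=36. Service 465; fixed 332; total 797.
{B, C}: service 603 + fixed 245 = 848
{A, B}: service 603 + fixed 255 = 858
{A, B, C}: service 459 + fixed 416 = 875
No other subset beats 797.

Open A and C; minimum total cost 797.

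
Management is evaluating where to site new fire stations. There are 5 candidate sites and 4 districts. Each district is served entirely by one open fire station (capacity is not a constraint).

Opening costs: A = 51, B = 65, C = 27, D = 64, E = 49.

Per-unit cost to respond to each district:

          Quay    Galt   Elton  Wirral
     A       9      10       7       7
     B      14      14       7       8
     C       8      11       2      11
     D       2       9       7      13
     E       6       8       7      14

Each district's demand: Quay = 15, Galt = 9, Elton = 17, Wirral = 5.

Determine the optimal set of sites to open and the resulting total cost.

Open C and D; minimum total cost 291.

For any fixed open set, each district goes to its cheapest open site; total = fixed + service.
{C, D}: Quay→D 2·15=30, Galt→D 9·9=81, Elton→C 2·17=34, Wirral→C 11·5=55. Service 200; fixed 91; total 291.
{A, C, D}: service 180 + fixed 142 = 322
{C, E}: Quay→E 6·15=90, Galt→E 8·9=72, Elton→C 2·17=34, Wirral→C 11·5=55. Service 251; fixed 76; total 327.
{A, B, C, D, E}: service 171 + fixed 256 = 427
No other subset beats 291.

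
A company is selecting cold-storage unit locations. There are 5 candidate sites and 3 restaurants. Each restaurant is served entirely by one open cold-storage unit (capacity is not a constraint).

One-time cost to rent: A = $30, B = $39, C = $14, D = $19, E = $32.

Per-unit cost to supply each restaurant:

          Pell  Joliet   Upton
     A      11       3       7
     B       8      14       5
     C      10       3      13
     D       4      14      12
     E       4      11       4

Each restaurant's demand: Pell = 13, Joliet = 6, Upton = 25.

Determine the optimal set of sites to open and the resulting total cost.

For any fixed open set, each restaurant goes to its cheapest open site; total = fixed + service.
{C, E}: Pell→E 4·13=52, Joliet→C 3·6=18, Upton→E 4·25=100. Service 170; fixed 46; total 216.
{A, E}: service 170 + fixed 62 = 232
{C, D, E}: Pell→D 4·13=52, Joliet→C 3·6=18, Upton→E 4·25=100. Service 170; fixed 65; total 235.
{A, B, C, D, E}: service 170 + fixed 134 = 304
No other subset beats 216.

Open C and E; minimum total cost 216.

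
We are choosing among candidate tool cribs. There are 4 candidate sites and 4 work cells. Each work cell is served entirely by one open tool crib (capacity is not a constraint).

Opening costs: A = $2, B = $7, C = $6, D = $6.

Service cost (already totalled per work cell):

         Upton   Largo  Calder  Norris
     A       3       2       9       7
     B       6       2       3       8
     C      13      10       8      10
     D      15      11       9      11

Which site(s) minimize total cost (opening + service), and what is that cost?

For any fixed open set, each work cell goes to its cheapest open site; total = fixed + service.
{A}: Upton→A 3, Largo→A 2, Calder→A 9, Norris→A 7. Service 21; fixed 2; total 23.
{A, B}: service 15 + fixed 9 = 24
{B}: service 19 + fixed 7 = 26
{A, B, C, D}: Upton→A 3, Largo→A 2, Calder→B 3, Norris→A 7. Service 15; fixed 21; total 36.
No other subset beats 23.

Open A only; minimum total cost 23.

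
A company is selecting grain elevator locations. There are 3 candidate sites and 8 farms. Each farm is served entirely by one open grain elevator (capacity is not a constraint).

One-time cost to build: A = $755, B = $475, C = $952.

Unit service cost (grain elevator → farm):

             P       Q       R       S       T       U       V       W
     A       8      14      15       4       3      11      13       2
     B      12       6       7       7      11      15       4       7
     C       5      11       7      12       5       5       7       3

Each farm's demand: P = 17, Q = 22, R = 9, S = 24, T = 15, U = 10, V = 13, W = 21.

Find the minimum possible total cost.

Minimum total cost: 1556

For any fixed open set, each farm goes to its cheapest open site; total = fixed + service.
{B}: P→B 12·17=204, Q→B 6·22=132, R→B 7·9=63, S→B 7·24=168, T→B 11·15=165, U→B 15·10=150, V→B 4·13=52, W→B 7·21=147. Service 1081; fixed 475; total 1556.
{A}: service 1041 + fixed 755 = 1796
{A, B}: service 676 + fixed 1230 = 1906
{A, B, C}: P→C 5·17=85, Q→B 6·22=132, R→B 7·9=63, S→A 4·24=96, T→A 3·15=45, U→C 5·10=50, V→B 4·13=52, W→A 2·21=42. Service 565; fixed 2182; total 2747.
No other subset beats 1556.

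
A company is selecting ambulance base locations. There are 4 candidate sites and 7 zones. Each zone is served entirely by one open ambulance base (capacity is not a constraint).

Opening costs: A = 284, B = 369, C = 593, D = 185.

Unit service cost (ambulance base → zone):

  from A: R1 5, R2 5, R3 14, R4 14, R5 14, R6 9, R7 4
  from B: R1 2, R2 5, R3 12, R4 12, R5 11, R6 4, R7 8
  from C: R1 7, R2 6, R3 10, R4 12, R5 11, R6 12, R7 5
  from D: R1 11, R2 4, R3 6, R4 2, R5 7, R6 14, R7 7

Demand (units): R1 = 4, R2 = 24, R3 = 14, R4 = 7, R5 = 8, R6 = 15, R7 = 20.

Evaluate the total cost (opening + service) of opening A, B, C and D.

Each zone is assigned to its cheapest site among the open ones.
{A, B, C, D}: R1→B 2·4=8, R2→D 4·24=96, R3→D 6·14=84, R4→D 2·7=14, R5→D 7·8=56, R6→B 4·15=60, R7→A 4·20=80. Service 398; fixed 1431; total 1829.

Total cost: 1829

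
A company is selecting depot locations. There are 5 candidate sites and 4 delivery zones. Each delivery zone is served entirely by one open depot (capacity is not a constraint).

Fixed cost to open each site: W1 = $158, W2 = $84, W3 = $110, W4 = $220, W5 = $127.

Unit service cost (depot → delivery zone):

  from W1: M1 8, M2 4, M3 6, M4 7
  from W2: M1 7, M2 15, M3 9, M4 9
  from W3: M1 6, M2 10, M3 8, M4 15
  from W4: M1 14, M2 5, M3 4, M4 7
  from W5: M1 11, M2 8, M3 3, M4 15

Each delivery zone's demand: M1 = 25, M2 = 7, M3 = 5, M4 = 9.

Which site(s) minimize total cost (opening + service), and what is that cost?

For any fixed open set, each delivery zone goes to its cheapest open site; total = fixed + service.
{W1}: M1→W1 8·25=200, M2→W1 4·7=28, M3→W1 6·5=30, M4→W1 7·9=63. Service 321; fixed 158; total 479.
{W2}: service 406 + fixed 84 = 490
{W3}: service 395 + fixed 110 = 505
{W1, W2, W3, W4, W5}: M1→W3 6·25=150, M2→W1 4·7=28, M3→W5 3·5=15, M4→W1 7·9=63. Service 256; fixed 699; total 955.
No other subset beats 479.

Open W1 only; minimum total cost 479.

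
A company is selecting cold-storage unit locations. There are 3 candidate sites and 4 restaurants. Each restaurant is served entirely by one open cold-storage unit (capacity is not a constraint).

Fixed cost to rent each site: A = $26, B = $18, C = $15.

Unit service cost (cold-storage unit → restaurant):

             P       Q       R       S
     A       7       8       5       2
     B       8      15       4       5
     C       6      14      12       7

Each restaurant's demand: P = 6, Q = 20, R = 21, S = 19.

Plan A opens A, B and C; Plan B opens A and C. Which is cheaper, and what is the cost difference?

Plan A: {A, B, C}: P→C 6·6=36, Q→A 8·20=160, R→B 4·21=84, S→A 2·19=38. Service 318; fixed 59; total 377.
Plan B: {A, C}: P→C 6·6=36, Q→A 8·20=160, R→A 5·21=105, S→A 2·19=38. Service 339; fixed 41; total 380.
Difference: |377 − 380| = 3.

Plan A is cheaper by 3.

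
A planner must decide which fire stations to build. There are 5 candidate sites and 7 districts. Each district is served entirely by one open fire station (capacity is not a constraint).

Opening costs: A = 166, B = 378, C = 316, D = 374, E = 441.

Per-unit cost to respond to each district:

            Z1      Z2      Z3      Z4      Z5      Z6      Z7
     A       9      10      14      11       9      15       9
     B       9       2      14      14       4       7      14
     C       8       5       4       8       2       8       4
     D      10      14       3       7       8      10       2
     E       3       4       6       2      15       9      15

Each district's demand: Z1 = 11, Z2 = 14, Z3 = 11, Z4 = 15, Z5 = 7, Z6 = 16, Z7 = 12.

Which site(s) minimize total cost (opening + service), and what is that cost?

Open C only; minimum total cost 828.

For any fixed open set, each district goes to its cheapest open site; total = fixed + service.
{C}: Z1→C 8·11=88, Z2→C 5·14=70, Z3→C 4·11=44, Z4→C 8·15=120, Z5→C 2·7=14, Z6→C 8·16=128, Z7→C 4·12=48. Service 512; fixed 316; total 828.
{A, C}: service 512 + fixed 482 = 994
{E}: Z1→E 3·11=33, Z2→E 4·14=56, Z3→E 6·11=66, Z4→E 2·15=30, Z5→E 15·7=105, Z6→E 9·16=144, Z7→E 15·12=180. Service 614; fixed 441; total 1055.
{A, B, C, D, E}: service 274 + fixed 1675 = 1949
No other subset beats 828.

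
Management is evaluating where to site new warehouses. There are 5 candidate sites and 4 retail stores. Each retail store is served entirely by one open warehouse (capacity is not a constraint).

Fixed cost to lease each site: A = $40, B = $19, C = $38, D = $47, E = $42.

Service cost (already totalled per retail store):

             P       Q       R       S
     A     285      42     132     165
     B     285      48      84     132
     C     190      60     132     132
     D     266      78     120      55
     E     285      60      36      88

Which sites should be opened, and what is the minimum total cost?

For any fixed open set, each retail store goes to its cheapest open site; total = fixed + service.
{C, E}: P→C 190, Q→C 60, R→E 36, S→E 88. Service 374; fixed 80; total 454.
{B, C, E}: P→C 190, Q→B 48, R→E 36, S→E 88. Service 362; fixed 99; total 461.
{C, D, E}: P→C 190, Q→C 60, R→E 36, S→D 55. Service 341; fixed 127; total 468.
{A, B, C, D, E}: P→C 190, Q→A 42, R→E 36, S→D 55. Service 323; fixed 186; total 509.
No other subset beats 454.

Open C and E; minimum total cost 454.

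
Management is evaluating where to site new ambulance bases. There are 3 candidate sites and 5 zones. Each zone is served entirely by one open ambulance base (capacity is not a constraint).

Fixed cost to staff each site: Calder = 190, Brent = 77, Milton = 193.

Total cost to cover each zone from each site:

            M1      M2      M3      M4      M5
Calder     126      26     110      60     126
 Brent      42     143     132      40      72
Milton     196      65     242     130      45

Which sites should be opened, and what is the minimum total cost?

For any fixed open set, each zone goes to its cheapest open site; total = fixed + service.
{Brent}: M1→Brent 42, M2→Brent 143, M3→Brent 132, M4→Brent 40, M5→Brent 72. Service 429; fixed 77; total 506.
{Calder, Brent}: service 290 + fixed 267 = 557
{Brent, Milton}: service 324 + fixed 270 = 594
{Calder, Brent, Milton}: service 263 + fixed 460 = 723
No other subset beats 506.

Open Brent only; minimum total cost 506.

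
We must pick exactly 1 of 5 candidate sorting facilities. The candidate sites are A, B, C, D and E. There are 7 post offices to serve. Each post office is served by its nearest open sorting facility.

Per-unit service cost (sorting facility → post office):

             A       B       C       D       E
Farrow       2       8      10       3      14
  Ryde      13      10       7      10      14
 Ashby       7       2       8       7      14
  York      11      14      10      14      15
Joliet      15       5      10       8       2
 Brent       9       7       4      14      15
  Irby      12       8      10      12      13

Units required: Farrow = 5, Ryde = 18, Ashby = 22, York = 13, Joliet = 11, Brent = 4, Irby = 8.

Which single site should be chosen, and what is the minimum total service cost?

Choose B only; total service cost 593.

With exactly 1 open, each post office uses its cheapest among the chosen.
{B}: Farrow→B 8·5=40, Ryde→B 10·18=180, Ashby→B 2·22=44, York→B 14·13=182, Joliet→B 5·11=55, Brent→B 7·4=28, Irby→B 8·8=64. Service cost 593.
{C}: service cost 688
{D}: service cost 771
Among all 5 size-1 choices, {B} is lowest.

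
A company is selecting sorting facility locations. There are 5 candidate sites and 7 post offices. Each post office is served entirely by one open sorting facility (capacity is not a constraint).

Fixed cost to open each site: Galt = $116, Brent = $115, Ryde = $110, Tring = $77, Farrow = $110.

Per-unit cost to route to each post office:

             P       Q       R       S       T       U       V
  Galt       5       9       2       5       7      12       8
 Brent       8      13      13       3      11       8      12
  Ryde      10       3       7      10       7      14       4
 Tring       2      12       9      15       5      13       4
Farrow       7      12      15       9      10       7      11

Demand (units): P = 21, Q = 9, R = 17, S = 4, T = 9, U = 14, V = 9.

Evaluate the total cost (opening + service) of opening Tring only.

Each post office is assigned to its cheapest site among the open ones.
{Tring}: P→Tring 2·21=42, Q→Tring 12·9=108, R→Tring 9·17=153, S→Tring 15·4=60, T→Tring 5·9=45, U→Tring 13·14=182, V→Tring 4·9=36. Service 626; fixed 77; total 703.

Total cost: 703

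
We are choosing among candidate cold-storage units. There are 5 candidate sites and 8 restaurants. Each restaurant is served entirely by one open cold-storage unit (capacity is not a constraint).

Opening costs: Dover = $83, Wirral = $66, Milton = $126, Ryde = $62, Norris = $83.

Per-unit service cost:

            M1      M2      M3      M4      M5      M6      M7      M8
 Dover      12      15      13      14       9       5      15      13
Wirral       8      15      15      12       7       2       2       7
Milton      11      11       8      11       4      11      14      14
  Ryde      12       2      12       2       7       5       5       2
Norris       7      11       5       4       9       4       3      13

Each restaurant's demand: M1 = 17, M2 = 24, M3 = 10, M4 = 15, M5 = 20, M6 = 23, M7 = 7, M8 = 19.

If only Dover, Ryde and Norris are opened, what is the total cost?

Total cost: 766

Each restaurant is assigned to its cheapest site among the open ones.
{Dover, Ryde, Norris}: M1→Norris 7·17=119, M2→Ryde 2·24=48, M3→Norris 5·10=50, M4→Ryde 2·15=30, M5→Ryde 7·20=140, M6→Norris 4·23=92, M7→Norris 3·7=21, M8→Ryde 2·19=38. Service 538; fixed 228; total 766.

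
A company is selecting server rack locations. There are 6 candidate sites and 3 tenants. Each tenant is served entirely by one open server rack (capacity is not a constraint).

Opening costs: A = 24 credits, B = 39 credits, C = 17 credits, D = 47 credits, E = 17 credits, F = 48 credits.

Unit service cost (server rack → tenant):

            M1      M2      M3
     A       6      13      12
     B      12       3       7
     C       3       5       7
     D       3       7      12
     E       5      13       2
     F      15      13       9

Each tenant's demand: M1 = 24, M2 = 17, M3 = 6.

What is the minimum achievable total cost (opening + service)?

Minimum total cost: 203

For any fixed open set, each tenant goes to its cheapest open site; total = fixed + service.
{C, E}: M1→C 3·24=72, M2→C 5·17=85, M3→E 2·6=12. Service 169; fixed 34; total 203.
{B, C, E}: M1→C 3·24=72, M2→B 3·17=51, M3→E 2·6=12. Service 135; fixed 73; total 208.
{C}: M1→C 3·24=72, M2→C 5·17=85, M3→C 7·6=42. Service 199; fixed 17; total 216.
{A, B, C, D, E, F}: M1→C 3·24=72, M2→B 3·17=51, M3→E 2·6=12. Service 135; fixed 192; total 327.
No other subset beats 203.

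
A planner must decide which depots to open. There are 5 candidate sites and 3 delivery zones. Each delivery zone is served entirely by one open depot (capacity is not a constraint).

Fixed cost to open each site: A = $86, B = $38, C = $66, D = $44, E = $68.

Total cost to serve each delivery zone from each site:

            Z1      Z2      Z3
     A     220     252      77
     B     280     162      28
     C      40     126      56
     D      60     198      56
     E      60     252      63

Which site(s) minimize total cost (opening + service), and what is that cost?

Open C only; minimum total cost 288.

For any fixed open set, each delivery zone goes to its cheapest open site; total = fixed + service.
{C}: Z1→C 40, Z2→C 126, Z3→C 56. Service 222; fixed 66; total 288.
{B, C}: service 194 + fixed 104 = 298
{B, D}: Z1→D 60, Z2→B 162, Z3→B 28. Service 250; fixed 82; total 332.
{A, B, C, D, E}: Z1→C 40, Z2→C 126, Z3→B 28. Service 194; fixed 302; total 496.
No other subset beats 288.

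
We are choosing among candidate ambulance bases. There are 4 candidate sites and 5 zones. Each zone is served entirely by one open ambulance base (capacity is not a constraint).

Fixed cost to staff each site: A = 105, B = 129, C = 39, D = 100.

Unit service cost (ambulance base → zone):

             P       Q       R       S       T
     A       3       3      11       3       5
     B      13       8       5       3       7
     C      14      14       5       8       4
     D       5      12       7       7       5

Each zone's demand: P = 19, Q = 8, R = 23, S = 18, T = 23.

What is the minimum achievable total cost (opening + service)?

For any fixed open set, each zone goes to its cheapest open site; total = fixed + service.
{A, C}: P→A 3·19=57, Q→A 3·8=24, R→C 5·23=115, S→A 3·18=54, T→C 4·23=92. Service 342; fixed 144; total 486.
{A, C, D}: P→A 3·19=57, Q→A 3·8=24, R→C 5·23=115, S→A 3·18=54, T→C 4·23=92. Service 342; fixed 244; total 586.
{A, B}: service 365 + fixed 234 = 599
{A, B, C, D}: service 342 + fixed 373 = 715
No other subset beats 486.

Minimum total cost: 486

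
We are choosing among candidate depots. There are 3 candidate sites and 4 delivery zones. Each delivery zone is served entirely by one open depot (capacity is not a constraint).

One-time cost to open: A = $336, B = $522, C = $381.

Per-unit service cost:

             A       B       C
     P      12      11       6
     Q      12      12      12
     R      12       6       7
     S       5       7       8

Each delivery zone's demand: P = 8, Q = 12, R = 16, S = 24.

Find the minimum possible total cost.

For any fixed open set, each delivery zone goes to its cheapest open site; total = fixed + service.
{C}: P→C 6·8=48, Q→C 12·12=144, R→C 7·16=112, S→C 8·24=192. Service 496; fixed 381; total 877.
{A}: service 552 + fixed 336 = 888
{B}: service 496 + fixed 522 = 1018
{A, B, C}: P→C 6·8=48, Q→A 12·12=144, R→B 6·16=96, S→A 5·24=120. Service 408; fixed 1239; total 1647.
No other subset beats 877.

Minimum total cost: 877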